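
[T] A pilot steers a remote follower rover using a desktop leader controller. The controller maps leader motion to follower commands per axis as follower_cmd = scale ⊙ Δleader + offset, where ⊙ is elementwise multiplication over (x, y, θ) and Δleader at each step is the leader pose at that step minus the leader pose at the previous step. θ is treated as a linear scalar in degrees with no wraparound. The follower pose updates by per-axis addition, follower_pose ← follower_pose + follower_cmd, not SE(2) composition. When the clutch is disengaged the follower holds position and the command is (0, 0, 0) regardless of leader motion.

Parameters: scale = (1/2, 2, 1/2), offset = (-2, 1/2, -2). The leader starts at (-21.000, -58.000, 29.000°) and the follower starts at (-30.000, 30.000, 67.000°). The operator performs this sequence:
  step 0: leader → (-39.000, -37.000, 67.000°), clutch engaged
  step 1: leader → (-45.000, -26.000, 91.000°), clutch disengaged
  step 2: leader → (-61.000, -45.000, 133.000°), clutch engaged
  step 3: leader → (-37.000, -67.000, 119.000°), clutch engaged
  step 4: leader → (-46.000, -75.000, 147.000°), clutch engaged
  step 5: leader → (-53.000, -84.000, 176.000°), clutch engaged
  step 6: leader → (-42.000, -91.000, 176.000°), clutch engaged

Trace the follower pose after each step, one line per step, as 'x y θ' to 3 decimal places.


step 0: Δleader=(-18.000, 21.000, 38.000°), engaged; cmd=(-11.000, 42.500, 17.000°) → follower=(-41.000, 72.500, 84.000°)
step 1: Δleader=(-6.000, 11.000, 24.000°), disengaged; cmd=(0,0,0) → follower holds at (-41.000, 72.500, 84.000°)
step 2: Δleader=(-16.000, -19.000, 42.000°), engaged; cmd=(-10.000, -37.500, 19.000°) → follower=(-51.000, 35.000, 103.000°)
step 3: Δleader=(24.000, -22.000, -14.000°), engaged; cmd=(10.000, -43.500, -9.000°) → follower=(-41.000, -8.500, 94.000°)
step 4: Δleader=(-9.000, -8.000, 28.000°), engaged; cmd=(-6.500, -15.500, 12.000°) → follower=(-47.500, -24.000, 106.000°)
step 5: Δleader=(-7.000, -9.000, 29.000°), engaged; cmd=(-5.500, -17.500, 12.500°) → follower=(-53.000, -41.500, 118.500°)
step 6: Δleader=(11.000, -7.000, 0.000°), engaged; cmd=(3.500, -13.500, -2.000°) → follower=(-49.500, -55.000, 116.500°)

-41.000 72.500 84.000
-41.000 72.500 84.000
-51.000 35.000 103.000
-41.000 -8.500 94.000
-47.500 -24.000 106.000
-53.000 -41.500 118.500
-49.500 -55.000 116.500


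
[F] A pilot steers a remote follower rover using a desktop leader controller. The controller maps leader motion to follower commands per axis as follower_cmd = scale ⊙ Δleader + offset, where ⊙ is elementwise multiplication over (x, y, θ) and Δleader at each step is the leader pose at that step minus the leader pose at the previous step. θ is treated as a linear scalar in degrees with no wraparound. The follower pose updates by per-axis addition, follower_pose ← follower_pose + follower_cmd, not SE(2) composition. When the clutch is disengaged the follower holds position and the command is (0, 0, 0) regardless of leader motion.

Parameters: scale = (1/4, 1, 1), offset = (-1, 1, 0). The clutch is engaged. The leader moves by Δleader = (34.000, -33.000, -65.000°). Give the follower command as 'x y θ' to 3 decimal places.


7.500 -32.000 -65.000

axis x: 1/4·34.000 + -1 = 7.500
axis y: 1·-33.000 + 1 = -32.000
axis θ: 1·-65.000 + 0 = -65.000


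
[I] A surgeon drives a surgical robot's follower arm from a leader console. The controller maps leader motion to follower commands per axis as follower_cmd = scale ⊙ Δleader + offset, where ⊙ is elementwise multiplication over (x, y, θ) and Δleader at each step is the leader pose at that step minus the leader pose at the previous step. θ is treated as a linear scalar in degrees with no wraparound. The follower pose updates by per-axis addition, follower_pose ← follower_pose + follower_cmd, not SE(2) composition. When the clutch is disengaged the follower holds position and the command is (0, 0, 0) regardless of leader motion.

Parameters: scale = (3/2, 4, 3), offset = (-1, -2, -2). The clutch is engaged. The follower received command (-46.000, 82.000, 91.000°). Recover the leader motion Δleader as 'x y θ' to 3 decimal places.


-30.000 21.000 31.000

axis x: (-46.000 − -1) / (3/2) = -30.000
axis y: (82.000 − -2) / (4) = 21.000
axis θ: (91.000 − -2) / (3) = 31.000


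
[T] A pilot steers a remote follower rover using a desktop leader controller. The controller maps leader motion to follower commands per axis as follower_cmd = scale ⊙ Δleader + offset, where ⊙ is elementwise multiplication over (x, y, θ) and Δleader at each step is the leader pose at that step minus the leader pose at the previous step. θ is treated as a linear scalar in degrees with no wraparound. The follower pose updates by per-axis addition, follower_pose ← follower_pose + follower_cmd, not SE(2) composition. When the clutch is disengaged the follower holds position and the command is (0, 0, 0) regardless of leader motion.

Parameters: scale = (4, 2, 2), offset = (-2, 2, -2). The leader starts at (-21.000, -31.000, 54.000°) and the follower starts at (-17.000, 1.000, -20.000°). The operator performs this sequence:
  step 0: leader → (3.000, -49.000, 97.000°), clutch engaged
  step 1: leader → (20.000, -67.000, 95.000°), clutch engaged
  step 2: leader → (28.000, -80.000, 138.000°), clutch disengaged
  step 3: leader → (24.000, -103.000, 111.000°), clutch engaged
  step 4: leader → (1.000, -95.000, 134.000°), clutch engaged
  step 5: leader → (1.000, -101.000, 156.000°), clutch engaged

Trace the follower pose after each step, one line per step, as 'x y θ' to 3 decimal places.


77.000 -33.000 64.000
143.000 -67.000 58.000
143.000 -67.000 58.000
125.000 -111.000 2.000
31.000 -93.000 46.000
29.000 -103.000 88.000

step 0: Δleader=(24.000, -18.000, 43.000°), engaged; cmd=(94.000, -34.000, 84.000°) → follower=(77.000, -33.000, 64.000°)
step 1: Δleader=(17.000, -18.000, -2.000°), engaged; cmd=(66.000, -34.000, -6.000°) → follower=(143.000, -67.000, 58.000°)
step 2: Δleader=(8.000, -13.000, 43.000°), disengaged; cmd=(0,0,0) → follower holds at (143.000, -67.000, 58.000°)
step 3: Δleader=(-4.000, -23.000, -27.000°), engaged; cmd=(-18.000, -44.000, -56.000°) → follower=(125.000, -111.000, 2.000°)
step 4: Δleader=(-23.000, 8.000, 23.000°), engaged; cmd=(-94.000, 18.000, 44.000°) → follower=(31.000, -93.000, 46.000°)
step 5: Δleader=(0.000, -6.000, 22.000°), engaged; cmd=(-2.000, -10.000, 42.000°) → follower=(29.000, -103.000, 88.000°)


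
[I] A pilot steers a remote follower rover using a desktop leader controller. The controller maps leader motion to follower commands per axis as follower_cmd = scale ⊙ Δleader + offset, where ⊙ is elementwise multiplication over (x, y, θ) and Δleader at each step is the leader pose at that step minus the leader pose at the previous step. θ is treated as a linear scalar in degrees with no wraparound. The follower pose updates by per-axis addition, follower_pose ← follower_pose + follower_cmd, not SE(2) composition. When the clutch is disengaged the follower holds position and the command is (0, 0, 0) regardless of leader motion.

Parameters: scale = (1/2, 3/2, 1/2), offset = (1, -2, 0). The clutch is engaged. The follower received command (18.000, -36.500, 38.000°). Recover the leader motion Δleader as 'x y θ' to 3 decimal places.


34.000 -23.000 76.000

axis x: (18.000 − 1) / (1/2) = 34.000
axis y: (-36.500 − -2) / (3/2) = -23.000
axis θ: (38.000 − 0) / (1/2) = 76.000


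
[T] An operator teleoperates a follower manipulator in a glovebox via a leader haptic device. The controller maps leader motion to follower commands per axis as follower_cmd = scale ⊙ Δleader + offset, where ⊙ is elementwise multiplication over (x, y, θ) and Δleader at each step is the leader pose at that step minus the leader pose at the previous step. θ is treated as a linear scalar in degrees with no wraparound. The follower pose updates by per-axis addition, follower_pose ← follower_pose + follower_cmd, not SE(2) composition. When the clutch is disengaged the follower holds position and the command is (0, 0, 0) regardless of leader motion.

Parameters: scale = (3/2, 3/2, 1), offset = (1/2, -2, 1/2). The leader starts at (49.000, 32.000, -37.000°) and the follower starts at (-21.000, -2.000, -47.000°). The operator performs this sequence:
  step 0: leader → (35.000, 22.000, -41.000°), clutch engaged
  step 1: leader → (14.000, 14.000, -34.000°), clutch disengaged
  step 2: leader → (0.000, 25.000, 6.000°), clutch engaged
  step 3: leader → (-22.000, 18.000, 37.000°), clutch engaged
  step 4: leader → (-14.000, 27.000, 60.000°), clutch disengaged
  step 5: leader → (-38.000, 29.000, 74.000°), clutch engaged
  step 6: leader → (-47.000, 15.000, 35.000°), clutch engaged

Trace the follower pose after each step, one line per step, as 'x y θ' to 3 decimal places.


step 0: Δleader=(-14.000, -10.000, -4.000°), engaged; cmd=(-20.500, -17.000, -3.500°) → follower=(-41.500, -19.000, -50.500°)
step 1: Δleader=(-21.000, -8.000, 7.000°), disengaged; cmd=(0,0,0) → follower holds at (-41.500, -19.000, -50.500°)
step 2: Δleader=(-14.000, 11.000, 40.000°), engaged; cmd=(-20.500, 14.500, 40.500°) → follower=(-62.000, -4.500, -10.000°)
step 3: Δleader=(-22.000, -7.000, 31.000°), engaged; cmd=(-32.500, -12.500, 31.500°) → follower=(-94.500, -17.000, 21.500°)
step 4: Δleader=(8.000, 9.000, 23.000°), disengaged; cmd=(0,0,0) → follower holds at (-94.500, -17.000, 21.500°)
step 5: Δleader=(-24.000, 2.000, 14.000°), engaged; cmd=(-35.500, 1.000, 14.500°) → follower=(-130.000, -16.000, 36.000°)
step 6: Δleader=(-9.000, -14.000, -39.000°), engaged; cmd=(-13.000, -23.000, -38.500°) → follower=(-143.000, -39.000, -2.500°)

-41.500 -19.000 -50.500
-41.500 -19.000 -50.500
-62.000 -4.500 -10.000
-94.500 -17.000 21.500
-94.500 -17.000 21.500
-130.000 -16.000 36.000
-143.000 -39.000 -2.500


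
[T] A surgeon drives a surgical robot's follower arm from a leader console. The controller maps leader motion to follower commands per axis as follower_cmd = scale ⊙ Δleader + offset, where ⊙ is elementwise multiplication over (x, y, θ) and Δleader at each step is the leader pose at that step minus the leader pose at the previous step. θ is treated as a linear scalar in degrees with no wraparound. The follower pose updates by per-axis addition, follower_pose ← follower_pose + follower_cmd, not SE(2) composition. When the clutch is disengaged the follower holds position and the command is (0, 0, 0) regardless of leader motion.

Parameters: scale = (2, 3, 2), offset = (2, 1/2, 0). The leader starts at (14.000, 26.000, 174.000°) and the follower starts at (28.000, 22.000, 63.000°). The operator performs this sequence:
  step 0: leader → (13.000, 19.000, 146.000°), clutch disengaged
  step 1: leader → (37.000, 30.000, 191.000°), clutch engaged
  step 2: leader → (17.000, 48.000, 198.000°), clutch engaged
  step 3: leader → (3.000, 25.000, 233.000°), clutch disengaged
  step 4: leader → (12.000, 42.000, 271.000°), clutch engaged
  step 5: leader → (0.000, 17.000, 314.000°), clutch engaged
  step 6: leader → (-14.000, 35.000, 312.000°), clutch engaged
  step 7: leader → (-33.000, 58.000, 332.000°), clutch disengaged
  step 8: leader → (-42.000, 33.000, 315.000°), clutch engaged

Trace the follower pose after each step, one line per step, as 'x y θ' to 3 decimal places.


step 0: Δleader=(-1.000, -7.000, -28.000°), disengaged; cmd=(0,0,0) → follower holds at (28.000, 22.000, 63.000°)
step 1: Δleader=(24.000, 11.000, 45.000°), engaged; cmd=(50.000, 33.500, 90.000°) → follower=(78.000, 55.500, 153.000°)
step 2: Δleader=(-20.000, 18.000, 7.000°), engaged; cmd=(-38.000, 54.500, 14.000°) → follower=(40.000, 110.000, 167.000°)
step 3: Δleader=(-14.000, -23.000, 35.000°), disengaged; cmd=(0,0,0) → follower holds at (40.000, 110.000, 167.000°)
step 4: Δleader=(9.000, 17.000, 38.000°), engaged; cmd=(20.000, 51.500, 76.000°) → follower=(60.000, 161.500, 243.000°)
step 5: Δleader=(-12.000, -25.000, 43.000°), engaged; cmd=(-22.000, -74.500, 86.000°) → follower=(38.000, 87.000, 329.000°)
step 6: Δleader=(-14.000, 18.000, -2.000°), engaged; cmd=(-26.000, 54.500, -4.000°) → follower=(12.000, 141.500, 325.000°)
step 7: Δleader=(-19.000, 23.000, 20.000°), disengaged; cmd=(0,0,0) → follower holds at (12.000, 141.500, 325.000°)
step 8: Δleader=(-9.000, -25.000, -17.000°), engaged; cmd=(-16.000, -74.500, -34.000°) → follower=(-4.000, 67.000, 291.000°)

28.000 22.000 63.000
78.000 55.500 153.000
40.000 110.000 167.000
40.000 110.000 167.000
60.000 161.500 243.000
38.000 87.000 329.000
12.000 141.500 325.000
12.000 141.500 325.000
-4.000 67.000 291.000


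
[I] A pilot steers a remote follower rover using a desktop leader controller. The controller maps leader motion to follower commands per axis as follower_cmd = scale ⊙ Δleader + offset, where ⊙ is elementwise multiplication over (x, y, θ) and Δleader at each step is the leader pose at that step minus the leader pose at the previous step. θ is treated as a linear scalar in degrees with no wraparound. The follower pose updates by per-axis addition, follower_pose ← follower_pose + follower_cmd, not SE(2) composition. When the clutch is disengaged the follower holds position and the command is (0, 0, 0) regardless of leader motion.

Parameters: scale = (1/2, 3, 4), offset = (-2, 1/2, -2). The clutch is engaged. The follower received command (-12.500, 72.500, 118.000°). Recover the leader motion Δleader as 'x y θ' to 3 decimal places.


axis x: (-12.500 − -2) / (1/2) = -21.000
axis y: (72.500 − 1/2) / (3) = 24.000
axis θ: (118.000 − -2) / (4) = 30.000

-21.000 24.000 30.000


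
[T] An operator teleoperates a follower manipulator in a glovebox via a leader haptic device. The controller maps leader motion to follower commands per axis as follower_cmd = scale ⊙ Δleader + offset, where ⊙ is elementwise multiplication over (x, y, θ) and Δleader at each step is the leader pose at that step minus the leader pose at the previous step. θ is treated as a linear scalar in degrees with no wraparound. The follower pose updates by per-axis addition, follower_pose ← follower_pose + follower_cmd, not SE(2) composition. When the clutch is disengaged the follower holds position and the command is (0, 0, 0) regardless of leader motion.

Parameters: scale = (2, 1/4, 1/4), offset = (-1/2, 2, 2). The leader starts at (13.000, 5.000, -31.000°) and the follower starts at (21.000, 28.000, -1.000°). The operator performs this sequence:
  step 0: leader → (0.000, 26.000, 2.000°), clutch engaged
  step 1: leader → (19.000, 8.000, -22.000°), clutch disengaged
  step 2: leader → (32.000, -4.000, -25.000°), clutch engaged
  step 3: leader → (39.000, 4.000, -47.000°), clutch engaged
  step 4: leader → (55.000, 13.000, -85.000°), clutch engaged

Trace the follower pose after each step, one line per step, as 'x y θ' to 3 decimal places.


step 0: Δleader=(-13.000, 21.000, 33.000°), engaged; cmd=(-26.500, 7.250, 10.250°) → follower=(-5.500, 35.250, 9.250°)
step 1: Δleader=(19.000, -18.000, -24.000°), disengaged; cmd=(0,0,0) → follower holds at (-5.500, 35.250, 9.250°)
step 2: Δleader=(13.000, -12.000, -3.000°), engaged; cmd=(25.500, -1.000, 1.250°) → follower=(20.000, 34.250, 10.500°)
step 3: Δleader=(7.000, 8.000, -22.000°), engaged; cmd=(13.500, 4.000, -3.500°) → follower=(33.500, 38.250, 7.000°)
step 4: Δleader=(16.000, 9.000, -38.000°), engaged; cmd=(31.500, 4.250, -7.500°) → follower=(65.000, 42.500, -0.500°)

-5.500 35.250 9.250
-5.500 35.250 9.250
20.000 34.250 10.500
33.500 38.250 7.000
65.000 42.500 -0.500


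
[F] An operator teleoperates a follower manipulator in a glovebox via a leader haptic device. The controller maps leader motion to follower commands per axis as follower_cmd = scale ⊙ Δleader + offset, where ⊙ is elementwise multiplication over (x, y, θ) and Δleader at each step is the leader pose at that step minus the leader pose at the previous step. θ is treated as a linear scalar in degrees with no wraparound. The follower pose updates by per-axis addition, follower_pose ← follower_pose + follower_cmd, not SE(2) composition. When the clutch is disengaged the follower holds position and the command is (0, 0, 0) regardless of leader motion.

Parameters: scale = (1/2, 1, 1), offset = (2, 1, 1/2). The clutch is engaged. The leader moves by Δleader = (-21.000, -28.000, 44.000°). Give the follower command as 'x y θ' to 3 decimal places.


-8.500 -27.000 44.500

axis x: 1/2·-21.000 + 2 = -8.500
axis y: 1·-28.000 + 1 = -27.000
axis θ: 1·44.000 + 1/2 = 44.500


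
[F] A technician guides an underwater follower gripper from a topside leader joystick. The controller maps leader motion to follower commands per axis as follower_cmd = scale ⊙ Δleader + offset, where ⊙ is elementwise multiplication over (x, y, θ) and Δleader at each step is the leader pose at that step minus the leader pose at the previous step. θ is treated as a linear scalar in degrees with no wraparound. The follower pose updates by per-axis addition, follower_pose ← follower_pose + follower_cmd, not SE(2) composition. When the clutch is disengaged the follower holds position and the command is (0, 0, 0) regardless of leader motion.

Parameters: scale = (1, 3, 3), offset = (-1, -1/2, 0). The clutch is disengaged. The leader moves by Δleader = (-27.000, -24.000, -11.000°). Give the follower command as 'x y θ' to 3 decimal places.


clutch disengaged → follower holds; cmd = (0, 0, 0)

0.000 0.000 0.000


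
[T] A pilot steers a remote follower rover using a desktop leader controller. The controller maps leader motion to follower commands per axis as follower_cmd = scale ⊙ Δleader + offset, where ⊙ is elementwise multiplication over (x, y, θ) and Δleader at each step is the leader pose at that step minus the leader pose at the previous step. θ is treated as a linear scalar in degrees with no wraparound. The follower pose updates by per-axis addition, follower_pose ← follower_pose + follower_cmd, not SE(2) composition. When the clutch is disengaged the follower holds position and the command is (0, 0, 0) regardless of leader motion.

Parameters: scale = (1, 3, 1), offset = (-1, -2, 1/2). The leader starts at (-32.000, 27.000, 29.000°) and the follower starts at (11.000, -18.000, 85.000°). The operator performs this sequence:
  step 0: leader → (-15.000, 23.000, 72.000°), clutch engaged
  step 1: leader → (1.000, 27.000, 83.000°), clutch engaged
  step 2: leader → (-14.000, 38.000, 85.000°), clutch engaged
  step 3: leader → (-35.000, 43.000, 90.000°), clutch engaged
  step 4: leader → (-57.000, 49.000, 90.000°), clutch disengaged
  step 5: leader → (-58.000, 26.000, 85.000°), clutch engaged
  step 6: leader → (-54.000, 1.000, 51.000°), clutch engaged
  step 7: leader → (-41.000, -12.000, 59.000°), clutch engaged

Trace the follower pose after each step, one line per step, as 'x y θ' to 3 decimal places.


27.000 -32.000 128.500
42.000 -22.000 140.000
26.000 9.000 142.500
4.000 22.000 148.000
4.000 22.000 148.000
2.000 -49.000 143.500
5.000 -126.000 110.000
17.000 -167.000 118.500

step 0: Δleader=(17.000, -4.000, 43.000°), engaged; cmd=(16.000, -14.000, 43.500°) → follower=(27.000, -32.000, 128.500°)
step 1: Δleader=(16.000, 4.000, 11.000°), engaged; cmd=(15.000, 10.000, 11.500°) → follower=(42.000, -22.000, 140.000°)
step 2: Δleader=(-15.000, 11.000, 2.000°), engaged; cmd=(-16.000, 31.000, 2.500°) → follower=(26.000, 9.000, 142.500°)
step 3: Δleader=(-21.000, 5.000, 5.000°), engaged; cmd=(-22.000, 13.000, 5.500°) → follower=(4.000, 22.000, 148.000°)
step 4: Δleader=(-22.000, 6.000, 0.000°), disengaged; cmd=(0,0,0) → follower holds at (4.000, 22.000, 148.000°)
step 5: Δleader=(-1.000, -23.000, -5.000°), engaged; cmd=(-2.000, -71.000, -4.500°) → follower=(2.000, -49.000, 143.500°)
step 6: Δleader=(4.000, -25.000, -34.000°), engaged; cmd=(3.000, -77.000, -33.500°) → follower=(5.000, -126.000, 110.000°)
step 7: Δleader=(13.000, -13.000, 8.000°), engaged; cmd=(12.000, -41.000, 8.500°) → follower=(17.000, -167.000, 118.500°)


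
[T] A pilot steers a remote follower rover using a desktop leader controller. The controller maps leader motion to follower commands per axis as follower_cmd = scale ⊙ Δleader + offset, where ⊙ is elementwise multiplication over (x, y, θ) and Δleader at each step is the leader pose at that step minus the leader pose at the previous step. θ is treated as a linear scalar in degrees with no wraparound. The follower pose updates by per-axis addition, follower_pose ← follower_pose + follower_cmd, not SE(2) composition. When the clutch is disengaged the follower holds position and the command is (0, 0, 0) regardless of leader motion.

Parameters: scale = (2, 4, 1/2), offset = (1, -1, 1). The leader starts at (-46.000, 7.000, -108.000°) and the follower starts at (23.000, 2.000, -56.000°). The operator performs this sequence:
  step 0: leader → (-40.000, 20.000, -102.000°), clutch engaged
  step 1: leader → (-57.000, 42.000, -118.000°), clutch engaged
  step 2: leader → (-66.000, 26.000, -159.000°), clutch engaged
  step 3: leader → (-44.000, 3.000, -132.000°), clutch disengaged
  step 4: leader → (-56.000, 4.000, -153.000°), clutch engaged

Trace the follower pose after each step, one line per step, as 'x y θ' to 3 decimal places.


36.000 53.000 -52.000
3.000 140.000 -59.000
-14.000 75.000 -78.500
-14.000 75.000 -78.500
-37.000 78.000 -88.000

step 0: Δleader=(6.000, 13.000, 6.000°), engaged; cmd=(13.000, 51.000, 4.000°) → follower=(36.000, 53.000, -52.000°)
step 1: Δleader=(-17.000, 22.000, -16.000°), engaged; cmd=(-33.000, 87.000, -7.000°) → follower=(3.000, 140.000, -59.000°)
step 2: Δleader=(-9.000, -16.000, -41.000°), engaged; cmd=(-17.000, -65.000, -19.500°) → follower=(-14.000, 75.000, -78.500°)
step 3: Δleader=(22.000, -23.000, 27.000°), disengaged; cmd=(0,0,0) → follower holds at (-14.000, 75.000, -78.500°)
step 4: Δleader=(-12.000, 1.000, -21.000°), engaged; cmd=(-23.000, 3.000, -9.500°) → follower=(-37.000, 78.000, -88.000°)


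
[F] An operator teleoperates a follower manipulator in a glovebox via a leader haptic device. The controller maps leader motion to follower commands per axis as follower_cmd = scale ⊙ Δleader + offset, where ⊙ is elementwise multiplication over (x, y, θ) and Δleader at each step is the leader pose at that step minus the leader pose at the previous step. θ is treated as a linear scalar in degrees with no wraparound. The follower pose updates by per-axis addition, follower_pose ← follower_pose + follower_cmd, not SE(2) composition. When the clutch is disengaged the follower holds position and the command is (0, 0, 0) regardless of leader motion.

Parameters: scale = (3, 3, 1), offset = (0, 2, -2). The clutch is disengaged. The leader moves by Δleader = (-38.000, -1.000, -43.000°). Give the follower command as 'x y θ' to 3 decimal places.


clutch disengaged → follower holds; cmd = (0, 0, 0)

0.000 0.000 0.000


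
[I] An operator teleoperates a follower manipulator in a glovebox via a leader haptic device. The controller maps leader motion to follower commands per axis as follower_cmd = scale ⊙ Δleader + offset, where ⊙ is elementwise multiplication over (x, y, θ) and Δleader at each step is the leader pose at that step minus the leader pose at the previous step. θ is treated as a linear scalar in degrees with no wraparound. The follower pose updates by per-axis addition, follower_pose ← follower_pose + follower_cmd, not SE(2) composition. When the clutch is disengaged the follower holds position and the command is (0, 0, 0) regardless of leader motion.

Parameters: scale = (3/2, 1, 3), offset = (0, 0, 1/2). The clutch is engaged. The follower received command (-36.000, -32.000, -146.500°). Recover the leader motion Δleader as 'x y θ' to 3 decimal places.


axis x: (-36.000 − 0) / (3/2) = -24.000
axis y: (-32.000 − 0) / (1) = -32.000
axis θ: (-146.500 − 1/2) / (3) = -49.000

-24.000 -32.000 -49.000


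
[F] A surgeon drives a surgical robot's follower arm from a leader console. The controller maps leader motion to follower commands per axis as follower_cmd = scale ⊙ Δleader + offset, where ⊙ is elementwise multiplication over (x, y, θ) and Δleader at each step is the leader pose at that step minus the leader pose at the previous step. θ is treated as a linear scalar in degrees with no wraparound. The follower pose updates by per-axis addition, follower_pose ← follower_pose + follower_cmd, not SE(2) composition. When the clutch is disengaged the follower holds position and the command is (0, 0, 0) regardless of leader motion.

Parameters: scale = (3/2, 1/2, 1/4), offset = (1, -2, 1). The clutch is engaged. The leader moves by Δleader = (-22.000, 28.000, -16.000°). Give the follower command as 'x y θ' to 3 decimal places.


axis x: 3/2·-22.000 + 1 = -32.000
axis y: 1/2·28.000 + -2 = 12.000
axis θ: 1/4·-16.000 + 1 = -3.000

-32.000 12.000 -3.000


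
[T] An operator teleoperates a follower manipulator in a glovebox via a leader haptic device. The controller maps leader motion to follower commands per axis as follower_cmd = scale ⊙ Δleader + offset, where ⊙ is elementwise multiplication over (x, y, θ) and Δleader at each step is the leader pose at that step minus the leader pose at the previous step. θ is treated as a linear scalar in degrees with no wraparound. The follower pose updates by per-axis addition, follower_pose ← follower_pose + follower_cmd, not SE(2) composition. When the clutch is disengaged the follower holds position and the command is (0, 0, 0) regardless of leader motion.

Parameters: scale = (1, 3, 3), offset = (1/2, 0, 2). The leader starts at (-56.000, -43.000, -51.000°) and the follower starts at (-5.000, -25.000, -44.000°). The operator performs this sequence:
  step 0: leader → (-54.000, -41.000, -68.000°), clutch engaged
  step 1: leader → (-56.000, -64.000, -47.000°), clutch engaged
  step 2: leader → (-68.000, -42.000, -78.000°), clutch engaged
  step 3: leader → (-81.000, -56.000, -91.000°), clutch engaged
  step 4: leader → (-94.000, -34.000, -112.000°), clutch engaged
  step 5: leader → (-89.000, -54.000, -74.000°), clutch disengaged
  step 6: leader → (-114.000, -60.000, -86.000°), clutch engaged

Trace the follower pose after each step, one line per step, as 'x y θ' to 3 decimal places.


step 0: Δleader=(2.000, 2.000, -17.000°), engaged; cmd=(2.500, 6.000, -49.000°) → follower=(-2.500, -19.000, -93.000°)
step 1: Δleader=(-2.000, -23.000, 21.000°), engaged; cmd=(-1.500, -69.000, 65.000°) → follower=(-4.000, -88.000, -28.000°)
step 2: Δleader=(-12.000, 22.000, -31.000°), engaged; cmd=(-11.500, 66.000, -91.000°) → follower=(-15.500, -22.000, -119.000°)
step 3: Δleader=(-13.000, -14.000, -13.000°), engaged; cmd=(-12.500, -42.000, -37.000°) → follower=(-28.000, -64.000, -156.000°)
step 4: Δleader=(-13.000, 22.000, -21.000°), engaged; cmd=(-12.500, 66.000, -61.000°) → follower=(-40.500, 2.000, -217.000°)
step 5: Δleader=(5.000, -20.000, 38.000°), disengaged; cmd=(0,0,0) → follower holds at (-40.500, 2.000, -217.000°)
step 6: Δleader=(-25.000, -6.000, -12.000°), engaged; cmd=(-24.500, -18.000, -34.000°) → follower=(-65.000, -16.000, -251.000°)

-2.500 -19.000 -93.000
-4.000 -88.000 -28.000
-15.500 -22.000 -119.000
-28.000 -64.000 -156.000
-40.500 2.000 -217.000
-40.500 2.000 -217.000
-65.000 -16.000 -251.000


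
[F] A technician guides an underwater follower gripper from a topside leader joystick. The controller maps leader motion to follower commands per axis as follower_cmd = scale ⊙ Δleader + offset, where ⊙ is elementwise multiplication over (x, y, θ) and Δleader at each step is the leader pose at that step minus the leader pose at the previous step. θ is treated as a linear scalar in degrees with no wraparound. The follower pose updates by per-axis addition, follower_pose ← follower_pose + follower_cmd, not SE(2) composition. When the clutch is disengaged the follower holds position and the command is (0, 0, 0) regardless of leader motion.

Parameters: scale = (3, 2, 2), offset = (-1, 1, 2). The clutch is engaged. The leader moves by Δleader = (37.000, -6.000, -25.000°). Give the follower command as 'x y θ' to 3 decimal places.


axis x: 3·37.000 + -1 = 110.000
axis y: 2·-6.000 + 1 = -11.000
axis θ: 2·-25.000 + 2 = -48.000

110.000 -11.000 -48.000


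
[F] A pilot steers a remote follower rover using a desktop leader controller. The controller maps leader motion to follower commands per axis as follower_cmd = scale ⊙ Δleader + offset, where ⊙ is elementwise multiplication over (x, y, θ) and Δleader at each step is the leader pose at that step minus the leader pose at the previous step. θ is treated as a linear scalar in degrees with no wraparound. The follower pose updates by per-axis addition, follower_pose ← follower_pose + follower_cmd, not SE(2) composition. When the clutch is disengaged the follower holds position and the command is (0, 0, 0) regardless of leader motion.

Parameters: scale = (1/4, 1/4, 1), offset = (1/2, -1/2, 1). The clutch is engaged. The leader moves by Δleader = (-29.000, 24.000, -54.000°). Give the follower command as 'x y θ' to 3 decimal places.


-6.750 5.500 -53.000

axis x: 1/4·-29.000 + 1/2 = -6.750
axis y: 1/4·24.000 + -1/2 = 5.500
axis θ: 1·-54.000 + 1 = -53.000


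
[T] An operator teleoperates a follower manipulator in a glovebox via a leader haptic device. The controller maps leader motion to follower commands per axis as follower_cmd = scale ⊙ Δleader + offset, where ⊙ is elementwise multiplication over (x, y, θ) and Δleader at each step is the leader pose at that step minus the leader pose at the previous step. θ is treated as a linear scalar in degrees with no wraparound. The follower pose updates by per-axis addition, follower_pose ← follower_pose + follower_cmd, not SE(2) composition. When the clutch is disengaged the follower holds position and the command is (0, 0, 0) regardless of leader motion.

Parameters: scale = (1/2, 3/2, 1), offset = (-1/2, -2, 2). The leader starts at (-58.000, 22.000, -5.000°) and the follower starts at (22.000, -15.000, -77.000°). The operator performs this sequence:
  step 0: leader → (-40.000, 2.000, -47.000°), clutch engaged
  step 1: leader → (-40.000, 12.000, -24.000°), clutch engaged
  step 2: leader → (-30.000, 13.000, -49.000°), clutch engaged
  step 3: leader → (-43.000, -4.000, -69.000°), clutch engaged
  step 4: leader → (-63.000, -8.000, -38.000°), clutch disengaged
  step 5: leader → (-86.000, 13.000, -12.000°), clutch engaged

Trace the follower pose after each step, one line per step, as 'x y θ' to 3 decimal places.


30.500 -47.000 -117.000
30.000 -34.000 -92.000
34.500 -34.500 -115.000
27.500 -62.000 -133.000
27.500 -62.000 -133.000
15.500 -32.500 -105.000

step 0: Δleader=(18.000, -20.000, -42.000°), engaged; cmd=(8.500, -32.000, -40.000°) → follower=(30.500, -47.000, -117.000°)
step 1: Δleader=(0.000, 10.000, 23.000°), engaged; cmd=(-0.500, 13.000, 25.000°) → follower=(30.000, -34.000, -92.000°)
step 2: Δleader=(10.000, 1.000, -25.000°), engaged; cmd=(4.500, -0.500, -23.000°) → follower=(34.500, -34.500, -115.000°)
step 3: Δleader=(-13.000, -17.000, -20.000°), engaged; cmd=(-7.000, -27.500, -18.000°) → follower=(27.500, -62.000, -133.000°)
step 4: Δleader=(-20.000, -4.000, 31.000°), disengaged; cmd=(0,0,0) → follower holds at (27.500, -62.000, -133.000°)
step 5: Δleader=(-23.000, 21.000, 26.000°), engaged; cmd=(-12.000, 29.500, 28.000°) → follower=(15.500, -32.500, -105.000°)


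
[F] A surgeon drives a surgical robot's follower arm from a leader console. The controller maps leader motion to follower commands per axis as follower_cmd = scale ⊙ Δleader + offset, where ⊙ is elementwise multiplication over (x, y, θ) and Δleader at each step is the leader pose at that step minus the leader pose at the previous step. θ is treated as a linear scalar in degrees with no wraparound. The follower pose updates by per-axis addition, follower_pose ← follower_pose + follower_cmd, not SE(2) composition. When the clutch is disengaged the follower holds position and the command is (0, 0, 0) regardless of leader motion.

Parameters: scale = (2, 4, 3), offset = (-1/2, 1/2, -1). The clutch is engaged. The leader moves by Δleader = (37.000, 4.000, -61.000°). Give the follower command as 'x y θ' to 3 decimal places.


73.500 16.500 -184.000

axis x: 2·37.000 + -1/2 = 73.500
axis y: 4·4.000 + 1/2 = 16.500
axis θ: 3·-61.000 + -1 = -184.000


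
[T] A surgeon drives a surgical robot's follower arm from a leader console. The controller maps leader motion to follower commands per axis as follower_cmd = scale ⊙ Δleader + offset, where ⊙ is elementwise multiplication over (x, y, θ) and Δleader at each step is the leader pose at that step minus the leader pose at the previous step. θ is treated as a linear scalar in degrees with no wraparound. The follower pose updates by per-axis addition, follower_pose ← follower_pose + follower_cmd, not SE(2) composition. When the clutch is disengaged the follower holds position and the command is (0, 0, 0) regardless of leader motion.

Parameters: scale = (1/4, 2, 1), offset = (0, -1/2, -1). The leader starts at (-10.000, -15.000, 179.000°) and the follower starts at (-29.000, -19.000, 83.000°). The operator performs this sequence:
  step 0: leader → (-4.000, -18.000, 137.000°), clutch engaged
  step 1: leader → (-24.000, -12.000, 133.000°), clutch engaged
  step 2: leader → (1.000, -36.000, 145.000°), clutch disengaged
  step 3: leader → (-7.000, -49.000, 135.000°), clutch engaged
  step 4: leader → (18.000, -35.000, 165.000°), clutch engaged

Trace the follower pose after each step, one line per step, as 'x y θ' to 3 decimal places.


step 0: Δleader=(6.000, -3.000, -42.000°), engaged; cmd=(1.500, -6.500, -43.000°) → follower=(-27.500, -25.500, 40.000°)
step 1: Δleader=(-20.000, 6.000, -4.000°), engaged; cmd=(-5.000, 11.500, -5.000°) → follower=(-32.500, -14.000, 35.000°)
step 2: Δleader=(25.000, -24.000, 12.000°), disengaged; cmd=(0,0,0) → follower holds at (-32.500, -14.000, 35.000°)
step 3: Δleader=(-8.000, -13.000, -10.000°), engaged; cmd=(-2.000, -26.500, -11.000°) → follower=(-34.500, -40.500, 24.000°)
step 4: Δleader=(25.000, 14.000, 30.000°), engaged; cmd=(6.250, 27.500, 29.000°) → follower=(-28.250, -13.000, 53.000°)

-27.500 -25.500 40.000
-32.500 -14.000 35.000
-32.500 -14.000 35.000
-34.500 -40.500 24.000
-28.250 -13.000 53.000


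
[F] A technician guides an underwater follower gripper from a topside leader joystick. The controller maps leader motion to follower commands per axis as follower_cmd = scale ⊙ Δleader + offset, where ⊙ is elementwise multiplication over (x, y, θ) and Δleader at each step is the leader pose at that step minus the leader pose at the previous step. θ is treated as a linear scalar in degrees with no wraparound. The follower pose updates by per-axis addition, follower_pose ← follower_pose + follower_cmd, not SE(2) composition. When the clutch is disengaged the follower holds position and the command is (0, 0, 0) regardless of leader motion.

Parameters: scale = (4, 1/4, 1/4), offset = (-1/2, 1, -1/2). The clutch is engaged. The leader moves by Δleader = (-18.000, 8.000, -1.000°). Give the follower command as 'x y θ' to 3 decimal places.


axis x: 4·-18.000 + -1/2 = -72.500
axis y: 1/4·8.000 + 1 = 3.000
axis θ: 1/4·-1.000 + -1/2 = -0.750

-72.500 3.000 -0.750


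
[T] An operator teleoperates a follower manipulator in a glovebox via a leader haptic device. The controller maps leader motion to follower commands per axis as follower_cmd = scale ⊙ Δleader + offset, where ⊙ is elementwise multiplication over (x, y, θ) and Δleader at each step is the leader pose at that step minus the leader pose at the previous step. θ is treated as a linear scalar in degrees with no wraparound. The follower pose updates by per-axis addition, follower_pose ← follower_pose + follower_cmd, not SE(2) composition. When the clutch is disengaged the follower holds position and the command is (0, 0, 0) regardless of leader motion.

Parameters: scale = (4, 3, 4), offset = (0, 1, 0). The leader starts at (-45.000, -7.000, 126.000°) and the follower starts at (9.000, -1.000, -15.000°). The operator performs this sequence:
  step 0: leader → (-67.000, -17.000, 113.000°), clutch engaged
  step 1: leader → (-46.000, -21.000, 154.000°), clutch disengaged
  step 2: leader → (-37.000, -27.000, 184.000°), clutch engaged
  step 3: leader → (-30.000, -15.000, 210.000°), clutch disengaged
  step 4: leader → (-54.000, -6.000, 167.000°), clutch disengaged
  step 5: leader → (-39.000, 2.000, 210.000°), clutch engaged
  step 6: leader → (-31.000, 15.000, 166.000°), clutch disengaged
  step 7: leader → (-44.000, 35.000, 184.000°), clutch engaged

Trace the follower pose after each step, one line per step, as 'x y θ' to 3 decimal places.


-79.000 -30.000 -67.000
-79.000 -30.000 -67.000
-43.000 -47.000 53.000
-43.000 -47.000 53.000
-43.000 -47.000 53.000
17.000 -22.000 225.000
17.000 -22.000 225.000
-35.000 39.000 297.000

step 0: Δleader=(-22.000, -10.000, -13.000°), engaged; cmd=(-88.000, -29.000, -52.000°) → follower=(-79.000, -30.000, -67.000°)
step 1: Δleader=(21.000, -4.000, 41.000°), disengaged; cmd=(0,0,0) → follower holds at (-79.000, -30.000, -67.000°)
step 2: Δleader=(9.000, -6.000, 30.000°), engaged; cmd=(36.000, -17.000, 120.000°) → follower=(-43.000, -47.000, 53.000°)
step 3: Δleader=(7.000, 12.000, 26.000°), disengaged; cmd=(0,0,0) → follower holds at (-43.000, -47.000, 53.000°)
step 4: Δleader=(-24.000, 9.000, -43.000°), disengaged; cmd=(0,0,0) → follower holds at (-43.000, -47.000, 53.000°)
step 5: Δleader=(15.000, 8.000, 43.000°), engaged; cmd=(60.000, 25.000, 172.000°) → follower=(17.000, -22.000, 225.000°)
step 6: Δleader=(8.000, 13.000, -44.000°), disengaged; cmd=(0,0,0) → follower holds at (17.000, -22.000, 225.000°)
step 7: Δleader=(-13.000, 20.000, 18.000°), engaged; cmd=(-52.000, 61.000, 72.000°) → follower=(-35.000, 39.000, 297.000°)


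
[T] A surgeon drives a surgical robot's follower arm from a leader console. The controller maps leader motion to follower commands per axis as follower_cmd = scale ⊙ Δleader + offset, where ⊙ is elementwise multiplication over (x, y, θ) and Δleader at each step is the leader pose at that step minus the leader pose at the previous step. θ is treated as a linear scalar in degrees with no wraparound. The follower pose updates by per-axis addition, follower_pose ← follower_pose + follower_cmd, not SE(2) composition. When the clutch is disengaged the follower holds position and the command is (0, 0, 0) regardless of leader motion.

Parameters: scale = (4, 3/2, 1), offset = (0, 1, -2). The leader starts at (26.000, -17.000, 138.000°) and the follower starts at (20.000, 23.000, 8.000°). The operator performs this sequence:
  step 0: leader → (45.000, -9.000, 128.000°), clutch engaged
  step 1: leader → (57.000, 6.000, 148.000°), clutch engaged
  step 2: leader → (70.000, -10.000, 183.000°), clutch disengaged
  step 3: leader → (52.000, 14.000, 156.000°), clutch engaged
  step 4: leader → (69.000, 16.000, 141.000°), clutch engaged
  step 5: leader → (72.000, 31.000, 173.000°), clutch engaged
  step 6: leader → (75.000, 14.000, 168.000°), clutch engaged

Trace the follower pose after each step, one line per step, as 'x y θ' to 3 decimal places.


96.000 36.000 -4.000
144.000 59.500 14.000
144.000 59.500 14.000
72.000 96.500 -15.000
140.000 100.500 -32.000
152.000 124.000 -2.000
164.000 99.500 -9.000

step 0: Δleader=(19.000, 8.000, -10.000°), engaged; cmd=(76.000, 13.000, -12.000°) → follower=(96.000, 36.000, -4.000°)
step 1: Δleader=(12.000, 15.000, 20.000°), engaged; cmd=(48.000, 23.500, 18.000°) → follower=(144.000, 59.500, 14.000°)
step 2: Δleader=(13.000, -16.000, 35.000°), disengaged; cmd=(0,0,0) → follower holds at (144.000, 59.500, 14.000°)
step 3: Δleader=(-18.000, 24.000, -27.000°), engaged; cmd=(-72.000, 37.000, -29.000°) → follower=(72.000, 96.500, -15.000°)
step 4: Δleader=(17.000, 2.000, -15.000°), engaged; cmd=(68.000, 4.000, -17.000°) → follower=(140.000, 100.500, -32.000°)
step 5: Δleader=(3.000, 15.000, 32.000°), engaged; cmd=(12.000, 23.500, 30.000°) → follower=(152.000, 124.000, -2.000°)
step 6: Δleader=(3.000, -17.000, -5.000°), engaged; cmd=(12.000, -24.500, -7.000°) → follower=(164.000, 99.500, -9.000°)
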